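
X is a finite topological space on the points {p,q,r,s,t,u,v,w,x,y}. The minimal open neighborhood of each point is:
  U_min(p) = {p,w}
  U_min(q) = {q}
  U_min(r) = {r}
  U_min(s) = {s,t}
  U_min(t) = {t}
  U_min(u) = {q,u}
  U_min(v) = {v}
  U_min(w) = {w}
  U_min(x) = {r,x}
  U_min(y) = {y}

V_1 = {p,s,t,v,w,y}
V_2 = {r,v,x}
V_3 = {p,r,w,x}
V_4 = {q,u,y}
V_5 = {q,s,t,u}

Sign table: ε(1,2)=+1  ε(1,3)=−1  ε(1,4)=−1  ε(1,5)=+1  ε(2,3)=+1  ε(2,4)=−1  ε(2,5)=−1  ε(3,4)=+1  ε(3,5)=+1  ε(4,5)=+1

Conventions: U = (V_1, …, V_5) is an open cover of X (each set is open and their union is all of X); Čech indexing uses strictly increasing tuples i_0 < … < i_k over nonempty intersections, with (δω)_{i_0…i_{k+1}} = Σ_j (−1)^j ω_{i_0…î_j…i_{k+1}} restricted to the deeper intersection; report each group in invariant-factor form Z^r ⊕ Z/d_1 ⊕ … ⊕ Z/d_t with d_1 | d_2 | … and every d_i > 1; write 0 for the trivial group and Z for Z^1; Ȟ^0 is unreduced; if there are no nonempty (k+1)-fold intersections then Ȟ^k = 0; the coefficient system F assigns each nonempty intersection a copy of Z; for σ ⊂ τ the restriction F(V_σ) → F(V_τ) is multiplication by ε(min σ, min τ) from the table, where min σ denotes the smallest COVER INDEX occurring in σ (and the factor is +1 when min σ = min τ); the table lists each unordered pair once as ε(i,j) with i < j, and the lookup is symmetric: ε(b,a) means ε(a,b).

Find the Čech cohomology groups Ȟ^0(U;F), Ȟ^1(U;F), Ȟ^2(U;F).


Ȟ^0 ≅ 0, Ȟ^1 ≅ Z ⊕ Z/2, Ȟ^2 ≅ 0

nerve of the cover:
  V12={v} V13={p,w} V14={y} V15={s,t} V23={r,x} V45={q,u}
C dims 5,6; δ0: rk 5, SNF 1^4·2
Ȟ^0 = (5 − 5) − 0 = 0, so Ȟ^0 ≅ 0
Ȟ^1 = (6 − 0) − 5 = 1 plus torsion [2], so Ȟ^1 ≅ Z ⊕ Z/2
Ȟ^2 = (0 − 0) − 0 = 0, so Ȟ^2 ≅ 0


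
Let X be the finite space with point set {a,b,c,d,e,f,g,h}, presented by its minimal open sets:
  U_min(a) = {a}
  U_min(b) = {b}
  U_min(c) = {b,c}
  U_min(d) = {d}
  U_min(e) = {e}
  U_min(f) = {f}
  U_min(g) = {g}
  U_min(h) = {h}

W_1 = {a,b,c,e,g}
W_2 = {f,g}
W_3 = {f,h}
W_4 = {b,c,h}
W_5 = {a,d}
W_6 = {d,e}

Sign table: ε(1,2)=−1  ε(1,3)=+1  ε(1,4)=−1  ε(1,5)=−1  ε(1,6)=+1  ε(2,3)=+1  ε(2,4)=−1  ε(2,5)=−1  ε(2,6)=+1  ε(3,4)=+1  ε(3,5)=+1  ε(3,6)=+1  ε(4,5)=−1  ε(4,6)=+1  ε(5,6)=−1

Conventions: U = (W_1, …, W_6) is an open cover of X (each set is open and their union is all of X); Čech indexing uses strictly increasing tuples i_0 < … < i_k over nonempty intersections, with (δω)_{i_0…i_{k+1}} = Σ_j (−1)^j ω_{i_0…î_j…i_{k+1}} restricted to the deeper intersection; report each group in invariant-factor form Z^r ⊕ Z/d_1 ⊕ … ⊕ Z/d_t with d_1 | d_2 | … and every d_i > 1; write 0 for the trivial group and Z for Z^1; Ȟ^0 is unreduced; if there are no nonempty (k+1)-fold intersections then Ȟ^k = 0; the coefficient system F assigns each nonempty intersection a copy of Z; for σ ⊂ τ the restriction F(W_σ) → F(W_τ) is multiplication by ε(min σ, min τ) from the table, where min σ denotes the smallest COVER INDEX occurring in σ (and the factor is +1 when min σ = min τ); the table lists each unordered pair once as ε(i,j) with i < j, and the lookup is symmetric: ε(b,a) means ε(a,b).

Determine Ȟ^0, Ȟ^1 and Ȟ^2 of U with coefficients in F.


Ȟ^0 ≅ Z; Ȟ^1 ≅ Z^2; Ȟ^2 ≅ 0

nerve of the cover:
  W12={g} W14={b,c} W15={a} W16={e} W23={f} W34={h} W56={d}
C dims 6,7; δ0: rk 5, SNF 1^5
Ȟ^0 = (6 − 5) − 0 = 1, so Ȟ^0 ≅ Z
Ȟ^1 = (7 − 0) − 5 = 2, so Ȟ^1 ≅ Z^2
Ȟ^2 = (0 − 0) − 0 = 0, so Ȟ^2 ≅ 0


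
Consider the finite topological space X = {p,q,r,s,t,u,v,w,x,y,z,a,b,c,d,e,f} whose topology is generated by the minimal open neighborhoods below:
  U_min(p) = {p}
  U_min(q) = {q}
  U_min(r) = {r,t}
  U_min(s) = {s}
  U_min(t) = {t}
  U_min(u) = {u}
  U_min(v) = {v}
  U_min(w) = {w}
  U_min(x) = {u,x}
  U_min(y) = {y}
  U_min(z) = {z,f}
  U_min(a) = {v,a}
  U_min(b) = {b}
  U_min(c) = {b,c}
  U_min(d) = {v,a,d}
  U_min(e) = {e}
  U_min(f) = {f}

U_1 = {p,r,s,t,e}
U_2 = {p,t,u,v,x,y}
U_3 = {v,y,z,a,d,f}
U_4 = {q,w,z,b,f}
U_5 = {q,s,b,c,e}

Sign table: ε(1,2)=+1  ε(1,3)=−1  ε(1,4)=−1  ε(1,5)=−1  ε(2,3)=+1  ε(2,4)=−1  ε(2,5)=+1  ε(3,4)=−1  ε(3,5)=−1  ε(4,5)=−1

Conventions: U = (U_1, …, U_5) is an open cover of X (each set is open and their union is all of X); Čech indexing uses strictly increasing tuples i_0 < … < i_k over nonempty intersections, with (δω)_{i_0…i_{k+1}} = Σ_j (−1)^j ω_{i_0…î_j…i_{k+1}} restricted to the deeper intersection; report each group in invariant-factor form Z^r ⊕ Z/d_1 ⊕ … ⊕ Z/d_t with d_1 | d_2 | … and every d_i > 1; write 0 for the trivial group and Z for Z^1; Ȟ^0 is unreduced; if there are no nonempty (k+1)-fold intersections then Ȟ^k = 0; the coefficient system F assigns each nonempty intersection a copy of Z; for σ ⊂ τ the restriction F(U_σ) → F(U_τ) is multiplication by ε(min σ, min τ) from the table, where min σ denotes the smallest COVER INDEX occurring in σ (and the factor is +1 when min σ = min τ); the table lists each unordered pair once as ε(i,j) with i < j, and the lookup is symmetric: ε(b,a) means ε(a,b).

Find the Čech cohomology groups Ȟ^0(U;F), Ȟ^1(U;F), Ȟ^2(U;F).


Ȟ^0(U;F) ≅ 0; Ȟ^1(U;F) ≅ Z/2; Ȟ^2(U;F) ≅ 0

nerve of the cover:
  U12={p,t} U15={s,e} U23={v,y} U34={z,f} U45={q,b}
C dims 5,5; δ0: rk 5, SNF 1^4·2
Ȟ^0 = (5 − 5) − 0 = 0, so Ȟ^0 ≅ 0
Ȟ^1 = (5 − 0) − 5 = 0 plus torsion [2], so Ȟ^1 ≅ Z/2
Ȟ^2 = (0 − 0) − 0 = 0, so Ȟ^2 ≅ 0


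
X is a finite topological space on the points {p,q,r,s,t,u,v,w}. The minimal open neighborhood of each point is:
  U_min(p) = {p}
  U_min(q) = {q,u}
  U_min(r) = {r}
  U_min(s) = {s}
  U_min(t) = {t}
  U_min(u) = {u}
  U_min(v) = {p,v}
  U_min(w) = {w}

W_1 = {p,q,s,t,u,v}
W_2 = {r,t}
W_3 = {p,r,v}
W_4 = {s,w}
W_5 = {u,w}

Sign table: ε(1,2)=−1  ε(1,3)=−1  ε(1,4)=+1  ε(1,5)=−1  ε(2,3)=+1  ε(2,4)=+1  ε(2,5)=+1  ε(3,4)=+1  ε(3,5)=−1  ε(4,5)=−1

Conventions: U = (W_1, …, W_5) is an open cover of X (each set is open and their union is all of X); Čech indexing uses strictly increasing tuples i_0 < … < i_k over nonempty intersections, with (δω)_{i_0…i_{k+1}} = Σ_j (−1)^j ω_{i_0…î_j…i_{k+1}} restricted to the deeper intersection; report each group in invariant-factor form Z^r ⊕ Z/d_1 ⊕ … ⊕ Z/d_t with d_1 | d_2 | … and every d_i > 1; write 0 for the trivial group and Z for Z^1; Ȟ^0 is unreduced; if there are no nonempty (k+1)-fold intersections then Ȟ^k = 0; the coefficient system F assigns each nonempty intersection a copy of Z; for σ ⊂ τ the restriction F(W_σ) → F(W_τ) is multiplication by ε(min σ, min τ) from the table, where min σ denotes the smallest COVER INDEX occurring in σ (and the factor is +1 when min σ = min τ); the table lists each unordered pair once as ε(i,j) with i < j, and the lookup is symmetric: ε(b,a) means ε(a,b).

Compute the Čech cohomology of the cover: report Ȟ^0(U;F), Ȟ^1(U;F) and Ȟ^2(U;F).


nerve simplices:
  W12={t} W13={p,v} W14={s} W15={u} W23={r} W45={w}
C dims 5,6; δ0: rk 4, SNF 1^4
degree 0: 5−4−0 = 1 → Ȟ^0 ≅ Z
degree 1: 6−0−4 = 2 → Ȟ^1 ≅ Z^2
degree 2: 0−0−0 = 0 → Ȟ^2 ≅ 0

Ȟ^0(U;F) ≅ Z; Ȟ^1(U;F) ≅ Z^2; Ȟ^2(U;F) ≅ 0


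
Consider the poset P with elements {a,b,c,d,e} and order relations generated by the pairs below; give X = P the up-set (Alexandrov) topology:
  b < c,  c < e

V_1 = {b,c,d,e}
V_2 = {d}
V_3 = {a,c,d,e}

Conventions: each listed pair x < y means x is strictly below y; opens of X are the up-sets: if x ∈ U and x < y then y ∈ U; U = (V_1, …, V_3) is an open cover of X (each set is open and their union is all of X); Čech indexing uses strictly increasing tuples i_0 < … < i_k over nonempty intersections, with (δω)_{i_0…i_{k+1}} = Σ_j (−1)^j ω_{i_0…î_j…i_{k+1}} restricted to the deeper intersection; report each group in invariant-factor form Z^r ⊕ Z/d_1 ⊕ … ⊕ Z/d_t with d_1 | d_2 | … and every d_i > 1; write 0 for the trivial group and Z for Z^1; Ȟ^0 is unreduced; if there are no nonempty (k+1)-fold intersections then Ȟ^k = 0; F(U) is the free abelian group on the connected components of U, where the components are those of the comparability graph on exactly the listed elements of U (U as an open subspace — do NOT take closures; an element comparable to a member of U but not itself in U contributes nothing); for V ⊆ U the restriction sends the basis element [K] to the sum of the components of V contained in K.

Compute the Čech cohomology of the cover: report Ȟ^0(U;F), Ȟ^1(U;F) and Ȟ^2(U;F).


nonempty intersections:
  V12={d} V13={c,d,e} V23={d}
  V123={d}
components per intersection:
  V1: {b,c,e} {d}
  V2: {d}
  V3: {a} {c,e} {d}
  V12: {d}
  V13: {c,e} {d}
  V23: {d}
  V123: {d}
C dims 6,4,1; δ0: rk 3, SNF 1^3; δ1: rk 1, SNF 1^1
Ȟ^0: (6−3)−0=3 ⇒ Z^3
Ȟ^1: (4−1)−3=0 ⇒ 0
Ȟ^2: (1−0)−1=0 ⇒ 0

Ȟ^0 = Z^3, Ȟ^1 = 0, Ȟ^2 = 0


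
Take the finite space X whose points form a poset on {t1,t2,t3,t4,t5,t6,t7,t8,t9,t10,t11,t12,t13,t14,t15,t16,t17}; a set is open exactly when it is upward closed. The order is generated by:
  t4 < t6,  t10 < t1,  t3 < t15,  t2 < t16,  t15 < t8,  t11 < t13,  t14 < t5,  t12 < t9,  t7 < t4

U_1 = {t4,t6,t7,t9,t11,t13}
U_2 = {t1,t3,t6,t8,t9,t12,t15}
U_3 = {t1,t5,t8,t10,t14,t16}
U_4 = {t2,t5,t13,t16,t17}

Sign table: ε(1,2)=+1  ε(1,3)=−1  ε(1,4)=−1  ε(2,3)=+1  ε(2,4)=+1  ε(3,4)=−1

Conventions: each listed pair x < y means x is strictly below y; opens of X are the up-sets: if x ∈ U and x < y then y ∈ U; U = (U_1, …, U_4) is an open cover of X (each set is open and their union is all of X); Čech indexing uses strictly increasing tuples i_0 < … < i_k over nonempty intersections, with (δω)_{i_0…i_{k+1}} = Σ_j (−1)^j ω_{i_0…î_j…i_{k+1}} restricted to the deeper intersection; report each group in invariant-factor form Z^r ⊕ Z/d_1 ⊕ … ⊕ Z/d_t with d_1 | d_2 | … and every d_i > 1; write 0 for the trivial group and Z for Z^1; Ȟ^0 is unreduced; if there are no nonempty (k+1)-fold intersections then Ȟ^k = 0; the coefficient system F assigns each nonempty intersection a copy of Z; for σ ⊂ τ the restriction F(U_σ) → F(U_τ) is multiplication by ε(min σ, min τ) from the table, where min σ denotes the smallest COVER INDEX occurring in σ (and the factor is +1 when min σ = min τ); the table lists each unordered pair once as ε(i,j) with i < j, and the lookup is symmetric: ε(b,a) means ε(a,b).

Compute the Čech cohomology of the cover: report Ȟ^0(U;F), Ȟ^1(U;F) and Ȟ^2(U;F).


Ȟ^0 = Z; Ȟ^1 = Z; Ȟ^2 = 0

nonempty intersections:
  U12={t6,t9} U14={t13} U23={t1,t8} U34={t5,t16}
C dims 4,4; δ0: rk 3, SNF 1^3
Ȟ^0: (4−3)−0=1 ⇒ Z
Ȟ^1: (4−0)−3=1 ⇒ Z
Ȟ^2: (0−0)−0=0 ⇒ 0


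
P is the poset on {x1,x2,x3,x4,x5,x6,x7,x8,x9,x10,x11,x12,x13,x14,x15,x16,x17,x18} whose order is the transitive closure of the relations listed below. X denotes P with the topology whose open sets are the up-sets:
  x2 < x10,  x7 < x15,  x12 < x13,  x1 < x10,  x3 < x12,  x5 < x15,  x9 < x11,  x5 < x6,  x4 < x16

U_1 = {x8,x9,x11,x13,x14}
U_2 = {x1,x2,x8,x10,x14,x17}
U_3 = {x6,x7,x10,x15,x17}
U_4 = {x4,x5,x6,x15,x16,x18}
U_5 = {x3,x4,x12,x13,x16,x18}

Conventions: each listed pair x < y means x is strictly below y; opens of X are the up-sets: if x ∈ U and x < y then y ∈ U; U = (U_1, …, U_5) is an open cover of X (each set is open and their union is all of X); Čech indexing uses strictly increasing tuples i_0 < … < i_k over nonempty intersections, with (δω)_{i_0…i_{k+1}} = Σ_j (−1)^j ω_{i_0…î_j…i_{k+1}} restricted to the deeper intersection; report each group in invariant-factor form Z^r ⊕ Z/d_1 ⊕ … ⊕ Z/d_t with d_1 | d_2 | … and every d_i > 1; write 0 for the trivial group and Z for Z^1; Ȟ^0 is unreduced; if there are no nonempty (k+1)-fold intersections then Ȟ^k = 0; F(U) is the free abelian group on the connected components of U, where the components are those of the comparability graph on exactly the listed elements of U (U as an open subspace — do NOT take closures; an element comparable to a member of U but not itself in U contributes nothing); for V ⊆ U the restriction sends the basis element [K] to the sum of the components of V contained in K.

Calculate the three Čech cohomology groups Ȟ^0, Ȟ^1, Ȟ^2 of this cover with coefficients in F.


Ȟ^0(U;F) ≅ Z^9, Ȟ^1(U;F) ≅ 0, Ȟ^2(U;F) ≅ 0

nonempty intersections:
  U12={x8,x14} U15={x13} U23={x10,x17} U34={x6,x15} U45={x4,x16,x18}
components per intersection:
  U1: {x8} {x9,x11} {x13} {x14}
  U2: {x1,x2,x10} {x8} {x14} {x17}
  U3: {x6} {x7,x15} {x10} {x17}
  U4: {x4,x16} {x5,x6,x15} {x18}
  U5: {x3,x12,x13} {x4,x16} {x18}
  U12: {x8} {x14}
  U15: {x13}
  U23: {x10} {x17}
  U34: {x6} {x15}
  U45: {x4,x16} {x18}
C dims 18,9; δ0: rk 9, SNF 1^9
Ȟ^0: (18−9)−0=9 ⇒ Z^9
Ȟ^1: (9−0)−9=0 ⇒ 0
Ȟ^2: (0−0)−0=0 ⇒ 0


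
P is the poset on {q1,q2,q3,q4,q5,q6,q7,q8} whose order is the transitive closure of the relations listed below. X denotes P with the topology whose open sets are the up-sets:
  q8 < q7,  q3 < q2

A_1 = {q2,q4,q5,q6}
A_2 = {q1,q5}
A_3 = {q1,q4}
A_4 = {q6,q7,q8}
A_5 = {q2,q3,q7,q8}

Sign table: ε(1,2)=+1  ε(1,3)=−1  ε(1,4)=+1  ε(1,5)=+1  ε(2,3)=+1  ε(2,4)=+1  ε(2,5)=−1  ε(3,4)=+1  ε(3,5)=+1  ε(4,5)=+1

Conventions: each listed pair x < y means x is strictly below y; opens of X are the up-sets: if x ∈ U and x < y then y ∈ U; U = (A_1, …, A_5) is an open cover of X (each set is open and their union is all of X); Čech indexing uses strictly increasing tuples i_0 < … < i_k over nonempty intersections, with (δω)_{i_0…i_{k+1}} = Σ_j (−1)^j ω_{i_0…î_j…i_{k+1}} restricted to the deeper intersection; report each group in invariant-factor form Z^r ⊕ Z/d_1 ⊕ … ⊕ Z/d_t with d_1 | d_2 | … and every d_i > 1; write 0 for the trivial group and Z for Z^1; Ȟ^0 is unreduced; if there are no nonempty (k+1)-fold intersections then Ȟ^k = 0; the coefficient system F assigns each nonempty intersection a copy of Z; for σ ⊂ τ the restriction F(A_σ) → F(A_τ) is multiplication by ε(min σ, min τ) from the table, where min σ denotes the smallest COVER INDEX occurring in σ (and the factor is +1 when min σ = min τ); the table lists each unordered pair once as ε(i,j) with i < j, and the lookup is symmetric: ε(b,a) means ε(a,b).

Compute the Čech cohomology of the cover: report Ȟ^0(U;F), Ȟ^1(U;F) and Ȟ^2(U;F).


nonempty intersections:
  A12={q5} A13={q4} A14={q6} A15={q2} A23={q1} A45={q7,q8}
C dims 5,6; δ0: rk 5, SNF 1^4·2
Ȟ^0: (5−5)−0=0 ⇒ 0
Ȟ^1: (6−0)−5=1 plus torsion [2] ⇒ Z ⊕ Z/2
Ȟ^2: (0−0)−0=0 ⇒ 0

Ȟ^0(U;F) ≅ 0, Ȟ^1(U;F) ≅ Z ⊕ Z/2, Ȟ^2(U;F) ≅ 0


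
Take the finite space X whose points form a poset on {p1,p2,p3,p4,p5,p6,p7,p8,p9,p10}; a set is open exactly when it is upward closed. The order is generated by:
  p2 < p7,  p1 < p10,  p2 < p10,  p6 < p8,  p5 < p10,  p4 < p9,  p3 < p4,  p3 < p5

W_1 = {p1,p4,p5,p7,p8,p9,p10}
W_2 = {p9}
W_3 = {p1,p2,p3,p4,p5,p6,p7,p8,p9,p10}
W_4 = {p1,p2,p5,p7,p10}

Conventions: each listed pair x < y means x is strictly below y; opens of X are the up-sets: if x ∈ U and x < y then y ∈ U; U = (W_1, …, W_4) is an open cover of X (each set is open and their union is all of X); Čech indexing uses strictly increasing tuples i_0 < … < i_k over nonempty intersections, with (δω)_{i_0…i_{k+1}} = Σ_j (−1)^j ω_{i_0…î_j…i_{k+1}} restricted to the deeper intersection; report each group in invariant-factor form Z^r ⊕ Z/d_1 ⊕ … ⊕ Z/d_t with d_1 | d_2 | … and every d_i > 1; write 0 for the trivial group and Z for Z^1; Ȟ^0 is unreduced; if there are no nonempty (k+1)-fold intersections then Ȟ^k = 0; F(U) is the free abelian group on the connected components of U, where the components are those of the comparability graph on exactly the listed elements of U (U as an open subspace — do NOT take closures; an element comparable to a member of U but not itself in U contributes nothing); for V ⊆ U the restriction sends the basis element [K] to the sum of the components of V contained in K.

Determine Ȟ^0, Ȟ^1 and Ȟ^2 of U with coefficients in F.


Ȟ^0(U;F) ≅ Z^2,  Ȟ^1(U;F) ≅ 0,  Ȟ^2(U;F) ≅ 0

cover nerve:
  W12={p9} W13={p1,p4,p5,p7,p8,p9,p10} W14={p1,p5,p7,p10} W23={p9} W34={p1,p2,p5,p7,p10}
  W123={p9} W134={p1,p5,p7,p10}
components per intersection:
  W1: {p1,p5,p10} {p4,p9} {p7} {p8}
  W2: {p9}
  W3: {p1,p2,p3,p4,p5,p7,p9,p10} {p6,p8}
  W4: {p1,p2,p5,p7,p10}
  W12: {p9}
  W13: {p1,p5,p10} {p4,p9} {p7} {p8}
  W14: {p1,p5,p10} {p7}
  W23: {p9}
  W34: {p1,p2,p5,p7,p10}
  W123: {p9}
  W134: {p1,p5,p10} {p7}
C dims 8,9,3; δ0: rk 6, SNF 1^6; δ1: rk 3, SNF 1^3
Ȟ^0: (8−6)−0=2 ⇒ Z^2
Ȟ^1: (9−3)−6=0 ⇒ 0
Ȟ^2: (3−0)−3=0 ⇒ 0


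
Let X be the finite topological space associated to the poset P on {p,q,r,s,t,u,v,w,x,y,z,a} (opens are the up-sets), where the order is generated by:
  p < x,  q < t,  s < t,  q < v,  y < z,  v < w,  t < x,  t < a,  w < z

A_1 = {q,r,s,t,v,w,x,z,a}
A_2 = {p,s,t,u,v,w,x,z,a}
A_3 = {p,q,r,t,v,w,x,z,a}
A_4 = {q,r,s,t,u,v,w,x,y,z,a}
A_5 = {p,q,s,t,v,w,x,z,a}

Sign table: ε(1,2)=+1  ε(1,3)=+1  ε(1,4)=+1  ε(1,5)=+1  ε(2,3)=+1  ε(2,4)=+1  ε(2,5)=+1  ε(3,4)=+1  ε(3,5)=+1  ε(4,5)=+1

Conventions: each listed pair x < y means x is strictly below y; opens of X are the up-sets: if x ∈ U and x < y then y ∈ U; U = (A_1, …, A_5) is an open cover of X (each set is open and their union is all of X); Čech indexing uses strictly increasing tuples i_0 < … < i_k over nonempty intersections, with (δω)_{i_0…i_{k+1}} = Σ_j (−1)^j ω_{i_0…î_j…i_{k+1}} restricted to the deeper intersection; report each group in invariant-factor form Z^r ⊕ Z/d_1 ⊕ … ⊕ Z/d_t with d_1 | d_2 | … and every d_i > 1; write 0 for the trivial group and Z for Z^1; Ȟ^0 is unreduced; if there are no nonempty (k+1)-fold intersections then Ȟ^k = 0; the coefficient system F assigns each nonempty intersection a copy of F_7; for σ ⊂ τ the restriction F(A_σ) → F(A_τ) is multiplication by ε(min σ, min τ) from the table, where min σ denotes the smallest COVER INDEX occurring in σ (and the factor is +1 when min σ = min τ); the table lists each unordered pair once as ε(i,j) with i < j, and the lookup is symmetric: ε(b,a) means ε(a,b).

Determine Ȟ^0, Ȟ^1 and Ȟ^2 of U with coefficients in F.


Ȟ^0 ≅ Z/7; Ȟ^1 ≅ 0; Ȟ^2 ≅ 0

nerve of the cover:
  A12={s,t,v,w,x,z,a} A13={q,r,t,v,w,x,z,a} A14={q,r,s,t,v,w,x,z,a} A15={q,s,t,v,w,x,z,a} A23={p,t,v,w,x,z,a} A24={s,t,u,v,w,x,z,a} A25={p,s,t,v,w,x,z,a} A34={q,r,t,v,w,x,z,a} A35={p,q,t,v,w,x,z,a} A45={q,s,t,v,w,x,z,a}
  A123={t,v,w,x,z,a} A124={s,t,v,w,x,z,a} A125={s,t,v,w,x,z,a} A134={q,r,t,v,w,x,z,a} A135={q,t,v,w,x,z,a} A145={q,s,t,v,w,x,z,a} A234={t,v,w,x,z,a} A235={p,t,v,w,x,z,a} A245={s,t,v,w,x,z,a} A345={q,t,v,w,x,z,a}
  A1234={t,v,w,x,z,a} A1235={t,v,w,x,z,a} A1245={s,t,v,w,x,z,a} A1345={q,t,v,w,x,z,a} A2345={t,v,w,x,z,a}
  A12345={t,v,w,x,z,a}
C dims 5,10,10,5; δ0: rk_F7 4; δ1: rk_F7 6; δ2: rk_F7 4
Ȟ^0 = (5 − 4) − 0 = 1, so Ȟ^0 ≅ Z/7
Ȟ^1 = (10 − 6) − 4 = 0, so Ȟ^1 ≅ 0
Ȟ^2 = (10 − 4) − 6 = 0, so Ȟ^2 ≅ 0


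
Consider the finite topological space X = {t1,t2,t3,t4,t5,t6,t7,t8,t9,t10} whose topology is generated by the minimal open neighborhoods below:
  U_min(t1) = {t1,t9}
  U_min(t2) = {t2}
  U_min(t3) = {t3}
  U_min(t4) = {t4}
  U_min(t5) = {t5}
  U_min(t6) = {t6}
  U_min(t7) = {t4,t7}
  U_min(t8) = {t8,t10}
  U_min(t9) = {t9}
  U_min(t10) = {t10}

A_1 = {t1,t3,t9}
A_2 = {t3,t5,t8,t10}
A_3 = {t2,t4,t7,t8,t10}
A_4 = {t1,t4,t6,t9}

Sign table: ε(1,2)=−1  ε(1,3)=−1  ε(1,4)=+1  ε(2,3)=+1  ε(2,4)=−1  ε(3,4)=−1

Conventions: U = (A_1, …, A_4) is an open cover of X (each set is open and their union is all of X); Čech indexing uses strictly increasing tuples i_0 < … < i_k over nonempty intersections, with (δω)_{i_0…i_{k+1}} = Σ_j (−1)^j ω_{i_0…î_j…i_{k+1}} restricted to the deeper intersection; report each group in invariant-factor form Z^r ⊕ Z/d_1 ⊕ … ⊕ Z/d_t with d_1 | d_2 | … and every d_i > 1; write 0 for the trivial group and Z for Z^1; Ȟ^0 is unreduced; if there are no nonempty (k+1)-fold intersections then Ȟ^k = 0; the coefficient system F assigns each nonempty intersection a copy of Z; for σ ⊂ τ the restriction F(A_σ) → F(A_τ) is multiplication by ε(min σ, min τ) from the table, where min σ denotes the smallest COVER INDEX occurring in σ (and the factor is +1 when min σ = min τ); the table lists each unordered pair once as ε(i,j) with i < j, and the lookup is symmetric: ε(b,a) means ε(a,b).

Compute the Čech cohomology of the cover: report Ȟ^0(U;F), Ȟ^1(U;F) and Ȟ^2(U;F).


nonempty intersections:
  A12={t3} A14={t1,t9} A23={t8,t10} A34={t4}
C dims 4,4; δ0: rk 3, SNF 1^3
Ȟ^0: (4−3)−0=1 ⇒ Z
Ȟ^1: (4−0)−3=1 ⇒ Z
Ȟ^2: (0−0)−0=0 ⇒ 0

Ȟ^0 ≅ Z; Ȟ^1 ≅ Z; Ȟ^2 ≅ 0


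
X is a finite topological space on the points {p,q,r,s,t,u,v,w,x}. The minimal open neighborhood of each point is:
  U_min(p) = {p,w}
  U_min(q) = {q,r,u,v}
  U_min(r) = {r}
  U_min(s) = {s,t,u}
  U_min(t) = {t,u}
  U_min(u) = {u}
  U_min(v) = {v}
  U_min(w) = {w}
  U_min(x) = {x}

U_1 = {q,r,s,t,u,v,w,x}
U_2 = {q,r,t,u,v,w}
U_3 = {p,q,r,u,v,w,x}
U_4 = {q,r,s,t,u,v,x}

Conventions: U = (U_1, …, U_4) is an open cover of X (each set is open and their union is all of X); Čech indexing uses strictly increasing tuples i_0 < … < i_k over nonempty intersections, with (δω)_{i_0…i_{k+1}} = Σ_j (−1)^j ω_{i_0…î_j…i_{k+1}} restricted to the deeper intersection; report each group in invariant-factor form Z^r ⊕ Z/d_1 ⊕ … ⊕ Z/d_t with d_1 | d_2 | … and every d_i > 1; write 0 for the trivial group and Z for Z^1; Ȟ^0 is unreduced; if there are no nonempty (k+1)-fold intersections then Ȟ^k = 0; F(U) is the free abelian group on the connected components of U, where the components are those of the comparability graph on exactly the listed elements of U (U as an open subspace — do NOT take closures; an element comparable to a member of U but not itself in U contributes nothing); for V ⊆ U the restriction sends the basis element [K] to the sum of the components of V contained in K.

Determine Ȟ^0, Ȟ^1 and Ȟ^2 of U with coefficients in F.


Ȟ^0 ≅ Z^3,  Ȟ^1 ≅ 0,  Ȟ^2 ≅ 0

nonempty intersections:
  U12={q,r,t,u,v,w} U13={q,r,u,v,w,x} U14={q,r,s,t,u,v,x} U23={q,r,u,v,w} U24={q,r,t,u,v} U34={q,r,u,v,x}
  U123={q,r,u,v,w} U124={q,r,t,u,v} U134={q,r,u,v,x} U234={q,r,u,v}
  U1234={q,r,u,v}
components per intersection:
  U1: {q,r,s,t,u,v} {w} {x}
  U2: {q,r,t,u,v} {w}
  U3: {p,w} {q,r,u,v} {x}
  U4: {q,r,s,t,u,v} {x}
  U12: {q,r,t,u,v} {w}
  U13: {q,r,u,v} {w} {x}
  U14: {q,r,s,t,u,v} {x}
  U23: {q,r,u,v} {w}
  U24: {q,r,t,u,v}
  U34: {q,r,u,v} {x}
  U123: {q,r,u,v} {w}
  U124: {q,r,t,u,v}
  U134: {q,r,u,v} {x}
  U234: {q,r,u,v}
  U1234: {q,r,u,v}
C dims 10,12,6,1; δ0: rk 7, SNF 1^7; δ1: rk 5, SNF 1^5; δ2: rk 1, SNF 1^1
Ȟ^0: (10−7)−0=3 ⇒ Z^3
Ȟ^1: (12−5)−7=0 ⇒ 0
Ȟ^2: (6−1)−5=0 ⇒ 0


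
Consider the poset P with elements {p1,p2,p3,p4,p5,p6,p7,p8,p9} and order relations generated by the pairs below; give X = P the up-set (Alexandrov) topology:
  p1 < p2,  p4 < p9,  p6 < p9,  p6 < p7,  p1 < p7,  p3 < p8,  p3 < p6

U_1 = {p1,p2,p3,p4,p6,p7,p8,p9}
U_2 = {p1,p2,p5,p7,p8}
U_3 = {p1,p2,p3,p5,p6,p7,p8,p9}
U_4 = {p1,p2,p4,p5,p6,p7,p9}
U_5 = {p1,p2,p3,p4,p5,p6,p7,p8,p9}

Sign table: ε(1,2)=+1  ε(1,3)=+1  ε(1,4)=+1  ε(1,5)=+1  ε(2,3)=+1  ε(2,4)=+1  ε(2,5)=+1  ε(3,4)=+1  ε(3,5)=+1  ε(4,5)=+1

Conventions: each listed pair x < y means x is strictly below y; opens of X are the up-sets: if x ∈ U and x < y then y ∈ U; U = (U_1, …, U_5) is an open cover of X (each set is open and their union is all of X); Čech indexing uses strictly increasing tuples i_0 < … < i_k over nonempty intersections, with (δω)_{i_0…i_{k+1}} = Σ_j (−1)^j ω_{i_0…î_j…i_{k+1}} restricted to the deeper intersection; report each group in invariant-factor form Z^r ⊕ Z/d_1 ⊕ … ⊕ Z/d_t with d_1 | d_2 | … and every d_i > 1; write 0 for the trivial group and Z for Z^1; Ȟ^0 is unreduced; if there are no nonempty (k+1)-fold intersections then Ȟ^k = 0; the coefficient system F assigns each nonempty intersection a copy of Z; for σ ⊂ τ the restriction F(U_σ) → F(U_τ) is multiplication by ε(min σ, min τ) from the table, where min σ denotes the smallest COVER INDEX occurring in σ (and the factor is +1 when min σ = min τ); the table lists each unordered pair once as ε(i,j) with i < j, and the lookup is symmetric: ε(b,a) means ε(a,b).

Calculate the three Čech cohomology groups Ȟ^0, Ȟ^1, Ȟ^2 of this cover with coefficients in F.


Ȟ^0 ≅ Z, Ȟ^1 ≅ 0 and Ȟ^2 ≅ 0

nerve simplices:
  U12={p1,p2,p7,p8} U13={p1,p2,p3,p6,p7,p8,p9} U14={p1,p2,p4,p6,p7,p9} U15={p1,p2,p3,p4,p6,p7,p8,p9} U23={p1,p2,p5,p7,p8} U24={p1,p2,p5,p7} U25={p1,p2,p5,p7,p8} U34={p1,p2,p5,p6,p7,p9} U35={p1,p2,p3,p5,p6,p7,p8,p9} U45={p1,p2,p4,p5,p6,p7,p9}
  U123={p1,p2,p7,p8} U124={p1,p2,p7} U125={p1,p2,p7,p8} U134={p1,p2,p6,p7,p9} U135={p1,p2,p3,p6,p7,p8,p9} U145={p1,p2,p4,p6,p7,p9} U234={p1,p2,p5,p7} U235={p1,p2,p5,p7,p8} U245={p1,p2,p5,p7} U345={p1,p2,p5,p6,p7,p9}
  U1234={p1,p2,p7} U1235={p1,p2,p7,p8} U1245={p1,p2,p7} U1345={p1,p2,p6,p7,p9} U2345={p1,p2,p5,p7}
  U12345={p1,p2,p7}
C dims 5,10,10,5; δ0: rk 4, SNF 1^4; δ1: rk 6, SNF 1^6; δ2: rk 4, SNF 1^4
degree 0: 5−4−0 = 1 → Ȟ^0 ≅ Z
degree 1: 10−6−4 = 0 → Ȟ^1 ≅ 0
degree 2: 10−4−6 = 0 → Ȟ^2 ≅ 0


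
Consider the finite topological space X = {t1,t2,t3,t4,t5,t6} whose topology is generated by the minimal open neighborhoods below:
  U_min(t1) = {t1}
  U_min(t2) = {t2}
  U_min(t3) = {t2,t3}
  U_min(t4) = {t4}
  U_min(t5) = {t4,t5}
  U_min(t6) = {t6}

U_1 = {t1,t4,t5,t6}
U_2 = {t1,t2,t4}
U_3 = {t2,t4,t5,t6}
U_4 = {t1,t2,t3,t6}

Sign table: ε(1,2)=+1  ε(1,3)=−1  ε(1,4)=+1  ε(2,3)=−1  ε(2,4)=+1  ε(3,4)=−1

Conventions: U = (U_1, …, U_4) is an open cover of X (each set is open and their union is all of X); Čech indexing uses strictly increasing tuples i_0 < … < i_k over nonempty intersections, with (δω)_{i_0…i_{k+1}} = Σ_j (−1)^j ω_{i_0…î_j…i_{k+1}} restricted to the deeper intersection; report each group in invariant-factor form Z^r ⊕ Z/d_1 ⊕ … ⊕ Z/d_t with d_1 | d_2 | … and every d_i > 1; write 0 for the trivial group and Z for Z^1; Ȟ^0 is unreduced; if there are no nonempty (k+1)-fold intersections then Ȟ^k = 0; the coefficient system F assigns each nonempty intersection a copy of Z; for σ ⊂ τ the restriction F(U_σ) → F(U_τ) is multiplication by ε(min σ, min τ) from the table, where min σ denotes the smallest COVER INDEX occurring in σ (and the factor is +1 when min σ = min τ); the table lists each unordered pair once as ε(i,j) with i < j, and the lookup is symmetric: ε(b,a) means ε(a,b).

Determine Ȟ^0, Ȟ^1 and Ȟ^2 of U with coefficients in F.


intersection data:
  U12={t1,t4} U13={t4,t5,t6} U14={t1,t6} U23={t2,t4} U24={t1,t2} U34={t2,t6}
  U123={t4} U124={t1} U134={t6} U234={t2}
C dims 4,6,4; δ0: rk 3, SNF 1^3; δ1: rk 3, SNF 1^3
Ȟ^0 = (4 − 3) − 0 = 1, so Ȟ^0 ≅ Z
Ȟ^1 = (6 − 3) − 3 = 0, so Ȟ^1 ≅ 0
Ȟ^2 = (4 − 0) − 3 = 1, so Ȟ^2 ≅ Z

Ȟ^0 = Z,  Ȟ^1 = 0,  Ȟ^2 = Z


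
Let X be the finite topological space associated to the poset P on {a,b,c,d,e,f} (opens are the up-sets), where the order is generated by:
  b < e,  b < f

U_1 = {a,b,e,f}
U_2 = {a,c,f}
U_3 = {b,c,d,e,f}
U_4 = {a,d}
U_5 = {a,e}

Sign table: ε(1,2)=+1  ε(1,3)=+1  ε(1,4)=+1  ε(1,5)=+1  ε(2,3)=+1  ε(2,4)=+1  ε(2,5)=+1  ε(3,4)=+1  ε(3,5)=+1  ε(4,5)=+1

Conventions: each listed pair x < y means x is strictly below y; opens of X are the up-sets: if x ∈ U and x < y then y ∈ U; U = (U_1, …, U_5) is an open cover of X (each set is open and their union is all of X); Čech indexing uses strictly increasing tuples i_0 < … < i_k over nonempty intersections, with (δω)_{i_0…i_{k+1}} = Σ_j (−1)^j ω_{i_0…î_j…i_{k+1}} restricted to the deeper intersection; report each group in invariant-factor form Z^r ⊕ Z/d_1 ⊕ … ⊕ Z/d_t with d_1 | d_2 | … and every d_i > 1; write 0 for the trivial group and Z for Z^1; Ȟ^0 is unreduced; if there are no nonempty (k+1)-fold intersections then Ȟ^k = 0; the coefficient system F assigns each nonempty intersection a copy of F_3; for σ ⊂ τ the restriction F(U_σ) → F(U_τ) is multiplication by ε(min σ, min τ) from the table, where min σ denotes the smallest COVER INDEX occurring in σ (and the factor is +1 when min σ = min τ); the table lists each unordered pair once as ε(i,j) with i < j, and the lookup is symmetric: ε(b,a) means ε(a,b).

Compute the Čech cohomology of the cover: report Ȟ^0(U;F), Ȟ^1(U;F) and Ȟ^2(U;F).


intersection data:
  U12={a,f} U13={b,e,f} U14={a} U15={a,e} U23={c,f} U24={a} U25={a} U34={d} U35={e} U45={a}
  U123={f} U124={a} U125={a} U135={e} U145={a} U245={a}
  U1245={a}
C dims 5,10,6,1; δ0: rk_F3 4; δ1: rk_F3 5; δ2: rk_F3 1
Ȟ^0 = (5 − 4) − 0 = 1, so Ȟ^0 ≅ Z/3
Ȟ^1 = (10 − 5) − 4 = 1, so Ȟ^1 ≅ Z/3
Ȟ^2 = (6 − 1) − 5 = 0, so Ȟ^2 ≅ 0

Ȟ^0 = Z/3, Ȟ^1 = Z/3 and Ȟ^2 = 0


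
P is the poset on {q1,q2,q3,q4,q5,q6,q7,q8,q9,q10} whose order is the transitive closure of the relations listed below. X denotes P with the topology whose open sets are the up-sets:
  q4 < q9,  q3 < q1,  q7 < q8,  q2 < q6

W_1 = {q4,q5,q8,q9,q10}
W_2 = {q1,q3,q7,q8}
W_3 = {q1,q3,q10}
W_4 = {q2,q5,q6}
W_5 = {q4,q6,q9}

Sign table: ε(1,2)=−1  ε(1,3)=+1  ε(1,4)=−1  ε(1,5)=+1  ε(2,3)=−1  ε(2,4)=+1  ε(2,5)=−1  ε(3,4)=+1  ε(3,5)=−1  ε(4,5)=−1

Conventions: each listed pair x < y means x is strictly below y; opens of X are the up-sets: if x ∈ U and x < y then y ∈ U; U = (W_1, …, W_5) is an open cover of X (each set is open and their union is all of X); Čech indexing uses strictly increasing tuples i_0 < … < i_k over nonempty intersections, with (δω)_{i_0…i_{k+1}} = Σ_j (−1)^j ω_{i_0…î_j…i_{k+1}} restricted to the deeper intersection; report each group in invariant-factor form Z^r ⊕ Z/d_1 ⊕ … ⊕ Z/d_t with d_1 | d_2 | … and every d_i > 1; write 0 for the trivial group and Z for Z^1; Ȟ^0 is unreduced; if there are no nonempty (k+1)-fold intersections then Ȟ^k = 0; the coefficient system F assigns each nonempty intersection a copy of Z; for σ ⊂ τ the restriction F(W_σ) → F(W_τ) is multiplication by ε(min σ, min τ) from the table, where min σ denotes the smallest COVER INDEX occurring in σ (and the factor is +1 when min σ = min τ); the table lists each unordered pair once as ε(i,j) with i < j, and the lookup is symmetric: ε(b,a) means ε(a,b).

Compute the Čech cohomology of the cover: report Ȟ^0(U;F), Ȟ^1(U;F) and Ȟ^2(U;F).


nonempty intersections:
  W12={q8} W13={q10} W14={q5} W15={q4,q9} W23={q1,q3} W45={q6}
C dims 5,6; δ0: rk 4, SNF 1^4
Ȟ^0: (5−4)−0=1 ⇒ Z
Ȟ^1: (6−0)−4=2 ⇒ Z^2
Ȟ^2: (0−0)−0=0 ⇒ 0

Ȟ^0 ≅ Z, Ȟ^1 ≅ Z^2 and Ȟ^2 ≅ 0


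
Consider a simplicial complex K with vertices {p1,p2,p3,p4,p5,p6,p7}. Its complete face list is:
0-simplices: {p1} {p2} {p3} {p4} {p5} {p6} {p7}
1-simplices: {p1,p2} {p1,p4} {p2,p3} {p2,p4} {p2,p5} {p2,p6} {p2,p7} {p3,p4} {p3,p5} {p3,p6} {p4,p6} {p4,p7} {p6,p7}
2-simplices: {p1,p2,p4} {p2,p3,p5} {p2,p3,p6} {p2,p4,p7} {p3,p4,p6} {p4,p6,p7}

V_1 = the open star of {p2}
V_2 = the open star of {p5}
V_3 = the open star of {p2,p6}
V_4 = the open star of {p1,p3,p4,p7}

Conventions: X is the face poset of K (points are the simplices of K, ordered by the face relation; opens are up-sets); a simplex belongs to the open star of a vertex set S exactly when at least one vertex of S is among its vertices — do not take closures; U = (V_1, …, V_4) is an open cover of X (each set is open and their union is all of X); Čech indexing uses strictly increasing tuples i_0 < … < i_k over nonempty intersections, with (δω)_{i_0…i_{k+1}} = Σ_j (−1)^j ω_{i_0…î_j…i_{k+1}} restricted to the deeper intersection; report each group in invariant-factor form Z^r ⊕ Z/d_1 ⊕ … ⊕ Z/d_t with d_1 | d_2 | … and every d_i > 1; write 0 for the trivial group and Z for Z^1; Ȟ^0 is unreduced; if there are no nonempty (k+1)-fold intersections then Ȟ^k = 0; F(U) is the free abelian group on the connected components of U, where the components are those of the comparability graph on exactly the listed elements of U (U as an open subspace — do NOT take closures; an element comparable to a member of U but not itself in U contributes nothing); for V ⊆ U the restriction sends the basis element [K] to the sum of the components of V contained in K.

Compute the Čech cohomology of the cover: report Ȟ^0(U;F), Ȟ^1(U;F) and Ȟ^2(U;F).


intersection data:
  V1={{p2},{p1,p2},{p2,p3},{p2,p4},{p2,p5},{p2,p6},{p2,p7},{p1,p2,p4},{p2,p3,p5},{p2,p3,p6},{p2,p4,p7}} V2={{p5},{p2,p5},{p3,p5},{p2,p3,p5}} V3={{p2},{p6},{p1,p2},{p2,p3},{p2,p4},{p2,p5},{p2,p6},{p2,p7},{p3,p6},{p4,p6},{p6,p7},{p1,p2,p4},{p2,p3,p5},{p2,p3,p6},{p2,p4,p7},{p3,p4,p6},{p4,p6,p7}} V4={{p1},{p3},{p4},{p7},{p1,p2},{p1,p4},{p2,p3},{p2,p4},{p2,p7},{p3,p4},{p3,p5},{p3,p6},{p4,p6},{p4,p7},{p6,p7},{p1,p2,p4},{p2,p3,p5},{p2,p3,p6},{p2,p4,p7},{p3,p4,p6},{p4,p6,p7}}
  V12={{p2,p5},{p2,p3,p5}} V13={{p2},{p1,p2},{p2,p3},{p2,p4},{p2,p5},{p2,p6},{p2,p7},{p1,p2,p4},{p2,p3,p5},{p2,p3,p6},{p2,p4,p7}} V14={{p1,p2},{p2,p3},{p2,p4},{p2,p7},{p1,p2,p4},{p2,p3,p5},{p2,p3,p6},{p2,p4,p7}} V23={{p2,p5},{p2,p3,p5}} V24={{p3,p5},{p2,p3,p5}} V34={{p1,p2},{p2,p3},{p2,p4},{p2,p7},{p3,p6},{p4,p6},{p6,p7},{p1,p2,p4},{p2,p3,p5},{p2,p3,p6},{p2,p4,p7},{p3,p4,p6},{p4,p6,p7}}
  V123={{p2,p5},{p2,p3,p5}} V124={{p2,p3,p5}} V134={{p1,p2},{p2,p3},{p2,p4},{p2,p7},{p1,p2,p4},{p2,p3,p5},{p2,p3,p6},{p2,p4,p7}} V234={{p2,p3,p5}}
  V1234={{p2,p3,p5}}
components per intersection:
  V1: {{p2},{p1,p2},{p2,p3},{p2,p4},{p2,p5},{p2,p6},{p2,p7},{p1,p2,p4},{p2,p3,p5},{p2,p3,p6},{p2,p4,p7}}
  V2: {{p5},{p2,p5},{p3,p5},{p2,p3,p5}}
  V3: {{p2},{p6},{p1,p2},{p2,p3},{p2,p4},{p2,p5},{p2,p6},{p2,p7},{p3,p6},{p4,p6},{p6,p7},{p1,p2,p4},{p2,p3,p5},{p2,p3,p6},{p2,p4,p7},{p3,p4,p6},{p4,p6,p7}}
  V4: {{p1},{p3},{p4},{p7},{p1,p2},{p1,p4},{p2,p3},{p2,p4},{p2,p7},{p3,p4},{p3,p5},{p3,p6},{p4,p6},{p4,p7},{p6,p7},{p1,p2,p4},{p2,p3,p5},{p2,p3,p6},{p2,p4,p7},{p3,p4,p6},{p4,p6,p7}}
  V12: {{p2,p5},{p2,p3,p5}}
  V13: {{p2},{p1,p2},{p2,p3},{p2,p4},{p2,p5},{p2,p6},{p2,p7},{p1,p2,p4},{p2,p3,p5},{p2,p3,p6},{p2,p4,p7}}
  V14: {{p1,p2},{p2,p4},{p2,p7},{p1,p2,p4},{p2,p4,p7}} {{p2,p3},{p2,p3,p5},{p2,p3,p6}}
  V23: {{p2,p5},{p2,p3,p5}}
  V24: {{p3,p5},{p2,p3,p5}}
  V34: {{p1,p2},{p2,p4},{p2,p7},{p1,p2,p4},{p2,p4,p7}} {{p2,p3},{p3,p6},{p4,p6},{p6,p7},{p2,p3,p5},{p2,p3,p6},{p3,p4,p6},{p4,p6,p7}}
  V123: {{p2,p5},{p2,p3,p5}}
  V124: {{p2,p3,p5}}
  V134: {{p1,p2},{p2,p4},{p2,p7},{p1,p2,p4},{p2,p4,p7}} {{p2,p3},{p2,p3,p5},{p2,p3,p6}}
  V234: {{p2,p3,p5}}
  V1234: {{p2,p3,p5}}
C dims 4,8,5,1; δ0: rk 3, SNF 1^3; δ1: rk 4, SNF 1^4; δ2: rk 1, SNF 1^1
Ȟ^0 = (4 − 3) − 0 = 1, so Ȟ^0 ≅ Z
Ȟ^1 = (8 − 4) − 3 = 1, so Ȟ^1 ≅ Z
Ȟ^2 = (5 − 1) − 4 = 0, so Ȟ^2 ≅ 0

Ȟ^0 ≅ Z, Ȟ^1 ≅ Z and Ȟ^2 ≅ 0


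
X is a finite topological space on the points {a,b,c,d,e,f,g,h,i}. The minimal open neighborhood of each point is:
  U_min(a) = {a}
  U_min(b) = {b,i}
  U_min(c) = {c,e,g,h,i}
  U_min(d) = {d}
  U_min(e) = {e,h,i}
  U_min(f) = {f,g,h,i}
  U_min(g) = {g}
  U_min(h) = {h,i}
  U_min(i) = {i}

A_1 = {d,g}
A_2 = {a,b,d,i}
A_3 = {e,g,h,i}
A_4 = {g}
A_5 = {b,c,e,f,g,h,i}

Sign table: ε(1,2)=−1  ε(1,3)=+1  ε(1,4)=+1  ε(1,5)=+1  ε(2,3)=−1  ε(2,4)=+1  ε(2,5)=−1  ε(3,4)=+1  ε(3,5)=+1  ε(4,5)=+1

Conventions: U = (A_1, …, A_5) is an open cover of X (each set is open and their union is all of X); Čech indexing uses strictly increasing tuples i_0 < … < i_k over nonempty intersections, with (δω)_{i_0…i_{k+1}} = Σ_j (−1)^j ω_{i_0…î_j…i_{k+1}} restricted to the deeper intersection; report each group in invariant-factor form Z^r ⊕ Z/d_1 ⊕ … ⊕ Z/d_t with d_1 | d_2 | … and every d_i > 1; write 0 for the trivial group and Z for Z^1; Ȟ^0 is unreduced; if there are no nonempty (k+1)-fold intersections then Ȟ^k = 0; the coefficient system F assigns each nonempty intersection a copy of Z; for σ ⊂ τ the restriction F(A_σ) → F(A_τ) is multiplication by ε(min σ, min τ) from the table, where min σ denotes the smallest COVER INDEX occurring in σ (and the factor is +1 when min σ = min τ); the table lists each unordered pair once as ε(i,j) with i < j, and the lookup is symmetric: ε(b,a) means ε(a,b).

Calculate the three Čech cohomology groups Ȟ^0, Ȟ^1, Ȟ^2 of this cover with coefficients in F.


nonempty intersections:
  A12={d} A13={g} A14={g} A15={g} A23={i} A25={b,i} A34={g} A35={e,g,h,i} A45={g}
  A134={g} A135={g} A145={g} A235={i} A345={g}
  A1345={g}
C dims 5,9,5,1; δ0: rk 4, SNF 1^4; δ1: rk 4, SNF 1^4; δ2: rk 1, SNF 1^1
Ȟ^0: (5−4)−0=1 ⇒ Z
Ȟ^1: (9−4)−4=1 ⇒ Z
Ȟ^2: (5−1)−4=0 ⇒ 0

Ȟ^0 ≅ Z, Ȟ^1 ≅ Z and Ȟ^2 ≅ 0


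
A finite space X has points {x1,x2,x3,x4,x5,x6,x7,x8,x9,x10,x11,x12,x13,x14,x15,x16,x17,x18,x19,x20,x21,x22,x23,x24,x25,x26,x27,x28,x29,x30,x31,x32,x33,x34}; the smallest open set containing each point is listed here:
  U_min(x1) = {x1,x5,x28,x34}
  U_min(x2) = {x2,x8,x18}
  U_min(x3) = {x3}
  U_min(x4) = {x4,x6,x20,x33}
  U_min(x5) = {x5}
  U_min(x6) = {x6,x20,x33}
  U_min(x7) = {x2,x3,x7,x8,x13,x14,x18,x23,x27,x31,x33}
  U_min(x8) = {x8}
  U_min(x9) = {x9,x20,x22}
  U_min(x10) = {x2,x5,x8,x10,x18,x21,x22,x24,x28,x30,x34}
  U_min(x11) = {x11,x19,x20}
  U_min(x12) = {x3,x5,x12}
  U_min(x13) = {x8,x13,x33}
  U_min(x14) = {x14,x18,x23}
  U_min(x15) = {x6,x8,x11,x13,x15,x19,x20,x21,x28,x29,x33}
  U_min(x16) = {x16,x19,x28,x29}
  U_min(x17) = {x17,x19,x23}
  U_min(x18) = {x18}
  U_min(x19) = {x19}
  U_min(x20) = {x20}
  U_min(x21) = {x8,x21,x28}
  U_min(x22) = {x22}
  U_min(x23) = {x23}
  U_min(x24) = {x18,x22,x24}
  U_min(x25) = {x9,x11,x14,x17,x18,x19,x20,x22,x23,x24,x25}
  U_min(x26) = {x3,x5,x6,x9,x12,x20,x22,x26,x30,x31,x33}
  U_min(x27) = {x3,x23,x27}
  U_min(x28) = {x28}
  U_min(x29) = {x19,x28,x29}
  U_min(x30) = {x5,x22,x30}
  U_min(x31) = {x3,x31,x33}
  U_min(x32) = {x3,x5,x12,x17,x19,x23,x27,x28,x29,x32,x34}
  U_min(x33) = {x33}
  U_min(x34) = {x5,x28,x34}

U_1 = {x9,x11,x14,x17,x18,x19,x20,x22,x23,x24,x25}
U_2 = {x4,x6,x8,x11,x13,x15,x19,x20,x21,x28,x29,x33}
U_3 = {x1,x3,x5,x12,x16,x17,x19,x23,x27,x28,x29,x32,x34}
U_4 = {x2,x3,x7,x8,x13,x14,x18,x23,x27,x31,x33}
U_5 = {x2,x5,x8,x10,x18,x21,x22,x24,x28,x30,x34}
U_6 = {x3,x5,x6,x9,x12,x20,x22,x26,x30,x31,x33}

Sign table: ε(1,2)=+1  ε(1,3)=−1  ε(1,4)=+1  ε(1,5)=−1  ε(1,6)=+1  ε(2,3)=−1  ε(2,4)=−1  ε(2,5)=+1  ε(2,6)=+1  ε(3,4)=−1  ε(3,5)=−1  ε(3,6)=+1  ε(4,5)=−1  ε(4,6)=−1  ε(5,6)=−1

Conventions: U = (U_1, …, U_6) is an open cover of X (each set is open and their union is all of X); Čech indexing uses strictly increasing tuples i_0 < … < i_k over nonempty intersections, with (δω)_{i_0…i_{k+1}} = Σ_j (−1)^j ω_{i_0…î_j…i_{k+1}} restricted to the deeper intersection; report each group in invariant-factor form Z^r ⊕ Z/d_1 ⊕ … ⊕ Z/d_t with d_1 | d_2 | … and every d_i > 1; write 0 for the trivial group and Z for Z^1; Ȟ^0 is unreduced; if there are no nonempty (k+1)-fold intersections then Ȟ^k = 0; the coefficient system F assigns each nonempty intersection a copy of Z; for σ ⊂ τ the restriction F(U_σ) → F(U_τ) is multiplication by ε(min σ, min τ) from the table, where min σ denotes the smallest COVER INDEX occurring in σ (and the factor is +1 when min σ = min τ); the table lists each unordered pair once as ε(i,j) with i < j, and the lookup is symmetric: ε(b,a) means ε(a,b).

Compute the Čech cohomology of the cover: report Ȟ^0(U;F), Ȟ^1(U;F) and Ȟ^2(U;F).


nonempty intersections:
  U12={x11,x19,x20} U13={x17,x19,x23} U14={x14,x18,x23} U15={x18,x22,x24} U16={x9,x20,x22} U23={x19,x28,x29} U24={x8,x13,x33} U25={x8,x21,x28} U26={x6,x20,x33} U34={x3,x23,x27} U35={x5,x28,x34} U36={x3,x5,x12} U45={x2,x8,x18} U46={x3,x31,x33} U56={x5,x22,x30}
  U123={x19} U126={x20} U134={x23} U145={x18} U156={x22} U235={x28} U245={x8} U246={x33} U346={x3} U356={x5}
C dims 6,15,10; δ0: rk 6, SNF 1^5·2; δ1: rk 9, SNF 1^9
Ȟ^0: (6−6)−0=0 ⇒ 0
Ȟ^1: (15−9)−6=0 plus torsion [2] ⇒ Z/2
Ȟ^2: (10−0)−9=1 ⇒ Z

Ȟ^0(U;F) ≅ 0, Ȟ^1(U;F) ≅ Z/2 and Ȟ^2(U;F) ≅ Z
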